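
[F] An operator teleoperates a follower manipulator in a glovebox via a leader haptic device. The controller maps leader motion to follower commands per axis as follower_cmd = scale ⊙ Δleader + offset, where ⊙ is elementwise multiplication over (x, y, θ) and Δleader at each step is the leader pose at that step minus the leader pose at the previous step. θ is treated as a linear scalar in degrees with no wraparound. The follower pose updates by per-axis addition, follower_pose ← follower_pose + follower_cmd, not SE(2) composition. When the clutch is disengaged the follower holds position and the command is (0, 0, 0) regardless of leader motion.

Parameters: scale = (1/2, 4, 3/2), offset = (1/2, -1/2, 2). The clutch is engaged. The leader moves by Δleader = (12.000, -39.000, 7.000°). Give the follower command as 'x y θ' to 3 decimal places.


axis x: 1/2·12.000 + 1/2 = 6.500
axis y: 4·-39.000 + -1/2 = -156.500
axis θ: 3/2·7.000 + 2 = 12.500

6.500 -156.500 12.500


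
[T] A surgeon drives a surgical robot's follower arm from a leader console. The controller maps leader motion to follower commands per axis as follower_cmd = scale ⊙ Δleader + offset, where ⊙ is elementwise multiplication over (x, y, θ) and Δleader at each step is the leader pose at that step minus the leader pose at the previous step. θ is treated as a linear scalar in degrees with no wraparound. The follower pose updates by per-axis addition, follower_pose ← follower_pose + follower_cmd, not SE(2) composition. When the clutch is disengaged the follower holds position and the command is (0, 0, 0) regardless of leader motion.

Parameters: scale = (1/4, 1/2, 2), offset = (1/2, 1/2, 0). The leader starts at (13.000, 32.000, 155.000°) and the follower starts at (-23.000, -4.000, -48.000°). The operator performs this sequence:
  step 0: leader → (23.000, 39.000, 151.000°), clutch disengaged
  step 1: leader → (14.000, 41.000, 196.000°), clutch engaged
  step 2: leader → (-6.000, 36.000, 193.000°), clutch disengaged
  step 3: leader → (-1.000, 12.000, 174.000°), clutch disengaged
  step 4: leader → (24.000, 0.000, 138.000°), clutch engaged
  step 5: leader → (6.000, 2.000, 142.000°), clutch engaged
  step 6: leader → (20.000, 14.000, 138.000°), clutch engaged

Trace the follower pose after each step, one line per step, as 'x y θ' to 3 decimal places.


-23.000 -4.000 -48.000
-24.750 -2.500 42.000
-24.750 -2.500 42.000
-24.750 -2.500 42.000
-18.000 -8.000 -30.000
-22.000 -6.500 -22.000
-18.000 0.000 -30.000

step 0: Δleader=(10.000, 7.000, -4.000°), disengaged; cmd=(0,0,0) → follower holds at (-23.000, -4.000, -48.000°)
step 1: Δleader=(-9.000, 2.000, 45.000°), engaged; cmd=(-1.750, 1.500, 90.000°) → follower=(-24.750, -2.500, 42.000°)
step 2: Δleader=(-20.000, -5.000, -3.000°), disengaged; cmd=(0,0,0) → follower holds at (-24.750, -2.500, 42.000°)
step 3: Δleader=(5.000, -24.000, -19.000°), disengaged; cmd=(0,0,0) → follower holds at (-24.750, -2.500, 42.000°)
step 4: Δleader=(25.000, -12.000, -36.000°), engaged; cmd=(6.750, -5.500, -72.000°) → follower=(-18.000, -8.000, -30.000°)
step 5: Δleader=(-18.000, 2.000, 4.000°), engaged; cmd=(-4.000, 1.500, 8.000°) → follower=(-22.000, -6.500, -22.000°)
step 6: Δleader=(14.000, 12.000, -4.000°), engaged; cmd=(4.000, 6.500, -8.000°) → follower=(-18.000, 0.000, -30.000°)


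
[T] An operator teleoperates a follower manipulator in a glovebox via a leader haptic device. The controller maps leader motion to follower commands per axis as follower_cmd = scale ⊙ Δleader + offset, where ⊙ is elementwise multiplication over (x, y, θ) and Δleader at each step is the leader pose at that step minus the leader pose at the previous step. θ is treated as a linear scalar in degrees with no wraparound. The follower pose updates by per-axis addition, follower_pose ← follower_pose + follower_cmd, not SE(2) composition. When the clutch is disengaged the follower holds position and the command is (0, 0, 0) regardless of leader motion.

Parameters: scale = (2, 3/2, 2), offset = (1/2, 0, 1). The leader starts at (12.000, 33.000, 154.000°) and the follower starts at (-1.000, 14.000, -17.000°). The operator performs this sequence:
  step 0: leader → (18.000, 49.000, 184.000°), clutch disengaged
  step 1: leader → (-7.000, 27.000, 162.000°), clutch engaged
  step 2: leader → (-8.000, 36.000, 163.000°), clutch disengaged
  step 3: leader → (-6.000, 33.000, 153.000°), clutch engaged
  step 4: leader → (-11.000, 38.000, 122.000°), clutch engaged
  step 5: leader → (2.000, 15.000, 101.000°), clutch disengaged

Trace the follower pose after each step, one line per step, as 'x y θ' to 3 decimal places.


step 0: Δleader=(6.000, 16.000, 30.000°), disengaged; cmd=(0,0,0) → follower holds at (-1.000, 14.000, -17.000°)
step 1: Δleader=(-25.000, -22.000, -22.000°), engaged; cmd=(-49.500, -33.000, -43.000°) → follower=(-50.500, -19.000, -60.000°)
step 2: Δleader=(-1.000, 9.000, 1.000°), disengaged; cmd=(0,0,0) → follower holds at (-50.500, -19.000, -60.000°)
step 3: Δleader=(2.000, -3.000, -10.000°), engaged; cmd=(4.500, -4.500, -19.000°) → follower=(-46.000, -23.500, -79.000°)
step 4: Δleader=(-5.000, 5.000, -31.000°), engaged; cmd=(-9.500, 7.500, -61.000°) → follower=(-55.500, -16.000, -140.000°)
step 5: Δleader=(13.000, -23.000, -21.000°), disengaged; cmd=(0,0,0) → follower holds at (-55.500, -16.000, -140.000°)

-1.000 14.000 -17.000
-50.500 -19.000 -60.000
-50.500 -19.000 -60.000
-46.000 -23.500 -79.000
-55.500 -16.000 -140.000
-55.500 -16.000 -140.000


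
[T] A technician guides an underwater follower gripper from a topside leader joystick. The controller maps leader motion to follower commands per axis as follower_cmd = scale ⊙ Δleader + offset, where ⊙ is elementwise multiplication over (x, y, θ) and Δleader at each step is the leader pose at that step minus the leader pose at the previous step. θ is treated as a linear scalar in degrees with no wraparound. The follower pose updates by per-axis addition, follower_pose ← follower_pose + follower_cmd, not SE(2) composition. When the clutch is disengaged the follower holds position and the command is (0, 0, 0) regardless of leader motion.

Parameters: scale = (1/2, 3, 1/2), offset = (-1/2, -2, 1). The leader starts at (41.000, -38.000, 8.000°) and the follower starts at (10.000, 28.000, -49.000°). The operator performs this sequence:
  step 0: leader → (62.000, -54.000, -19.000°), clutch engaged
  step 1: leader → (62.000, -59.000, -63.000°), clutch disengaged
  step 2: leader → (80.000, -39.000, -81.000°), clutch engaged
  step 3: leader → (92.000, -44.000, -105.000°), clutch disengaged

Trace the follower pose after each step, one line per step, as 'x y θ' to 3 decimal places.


20.000 -22.000 -61.500
20.000 -22.000 -61.500
28.500 36.000 -69.500
28.500 36.000 -69.500

step 0: Δleader=(21.000, -16.000, -27.000°), engaged; cmd=(10.000, -50.000, -12.500°) → follower=(20.000, -22.000, -61.500°)
step 1: Δleader=(0.000, -5.000, -44.000°), disengaged; cmd=(0,0,0) → follower holds at (20.000, -22.000, -61.500°)
step 2: Δleader=(18.000, 20.000, -18.000°), engaged; cmd=(8.500, 58.000, -8.000°) → follower=(28.500, 36.000, -69.500°)
step 3: Δleader=(12.000, -5.000, -24.000°), disengaged; cmd=(0,0,0) → follower holds at (28.500, 36.000, -69.500°)


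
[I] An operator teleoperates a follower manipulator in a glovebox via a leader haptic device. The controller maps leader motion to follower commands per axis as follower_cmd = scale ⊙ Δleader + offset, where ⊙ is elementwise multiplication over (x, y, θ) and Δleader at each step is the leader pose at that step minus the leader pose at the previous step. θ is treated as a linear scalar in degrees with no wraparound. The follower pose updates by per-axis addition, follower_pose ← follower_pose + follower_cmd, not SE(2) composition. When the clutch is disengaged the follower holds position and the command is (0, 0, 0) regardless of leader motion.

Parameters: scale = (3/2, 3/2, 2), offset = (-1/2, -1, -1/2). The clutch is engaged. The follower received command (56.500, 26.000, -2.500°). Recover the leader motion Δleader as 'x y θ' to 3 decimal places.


axis x: (56.500 − -1/2) / (3/2) = 38.000
axis y: (26.000 − -1) / (3/2) = 18.000
axis θ: (-2.500 − -1/2) / (2) = -1.000

38.000 18.000 -1.000


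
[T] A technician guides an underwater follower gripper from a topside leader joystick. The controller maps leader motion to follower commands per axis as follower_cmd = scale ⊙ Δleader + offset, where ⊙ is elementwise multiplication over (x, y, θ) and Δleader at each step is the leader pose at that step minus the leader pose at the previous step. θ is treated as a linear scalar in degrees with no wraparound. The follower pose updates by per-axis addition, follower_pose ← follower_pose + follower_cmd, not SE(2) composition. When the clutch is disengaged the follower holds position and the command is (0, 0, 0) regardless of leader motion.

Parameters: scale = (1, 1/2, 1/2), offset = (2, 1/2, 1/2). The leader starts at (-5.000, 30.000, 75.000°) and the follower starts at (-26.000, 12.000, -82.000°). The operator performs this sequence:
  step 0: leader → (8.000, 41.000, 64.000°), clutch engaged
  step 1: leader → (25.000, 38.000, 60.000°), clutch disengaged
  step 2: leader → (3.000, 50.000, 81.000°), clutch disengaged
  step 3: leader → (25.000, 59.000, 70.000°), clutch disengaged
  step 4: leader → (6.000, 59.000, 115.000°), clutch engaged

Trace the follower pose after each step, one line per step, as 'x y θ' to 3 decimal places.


step 0: Δleader=(13.000, 11.000, -11.000°), engaged; cmd=(15.000, 6.000, -5.000°) → follower=(-11.000, 18.000, -87.000°)
step 1: Δleader=(17.000, -3.000, -4.000°), disengaged; cmd=(0,0,0) → follower holds at (-11.000, 18.000, -87.000°)
step 2: Δleader=(-22.000, 12.000, 21.000°), disengaged; cmd=(0,0,0) → follower holds at (-11.000, 18.000, -87.000°)
step 3: Δleader=(22.000, 9.000, -11.000°), disengaged; cmd=(0,0,0) → follower holds at (-11.000, 18.000, -87.000°)
step 4: Δleader=(-19.000, 0.000, 45.000°), engaged; cmd=(-17.000, 0.500, 23.000°) → follower=(-28.000, 18.500, -64.000°)

-11.000 18.000 -87.000
-11.000 18.000 -87.000
-11.000 18.000 -87.000
-11.000 18.000 -87.000
-28.000 18.500 -64.000


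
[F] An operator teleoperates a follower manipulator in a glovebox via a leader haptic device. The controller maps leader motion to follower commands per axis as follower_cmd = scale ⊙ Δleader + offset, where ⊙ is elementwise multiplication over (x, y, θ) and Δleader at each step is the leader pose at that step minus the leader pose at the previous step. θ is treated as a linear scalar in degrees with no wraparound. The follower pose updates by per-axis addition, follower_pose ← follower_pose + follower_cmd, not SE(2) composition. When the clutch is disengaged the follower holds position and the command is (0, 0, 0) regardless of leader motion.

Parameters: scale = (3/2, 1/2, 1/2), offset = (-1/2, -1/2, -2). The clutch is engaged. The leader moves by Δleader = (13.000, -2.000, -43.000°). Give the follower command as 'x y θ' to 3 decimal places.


axis x: 3/2·13.000 + -1/2 = 19.000
axis y: 1/2·-2.000 + -1/2 = -1.500
axis θ: 1/2·-43.000 + -2 = -23.500

19.000 -1.500 -23.500


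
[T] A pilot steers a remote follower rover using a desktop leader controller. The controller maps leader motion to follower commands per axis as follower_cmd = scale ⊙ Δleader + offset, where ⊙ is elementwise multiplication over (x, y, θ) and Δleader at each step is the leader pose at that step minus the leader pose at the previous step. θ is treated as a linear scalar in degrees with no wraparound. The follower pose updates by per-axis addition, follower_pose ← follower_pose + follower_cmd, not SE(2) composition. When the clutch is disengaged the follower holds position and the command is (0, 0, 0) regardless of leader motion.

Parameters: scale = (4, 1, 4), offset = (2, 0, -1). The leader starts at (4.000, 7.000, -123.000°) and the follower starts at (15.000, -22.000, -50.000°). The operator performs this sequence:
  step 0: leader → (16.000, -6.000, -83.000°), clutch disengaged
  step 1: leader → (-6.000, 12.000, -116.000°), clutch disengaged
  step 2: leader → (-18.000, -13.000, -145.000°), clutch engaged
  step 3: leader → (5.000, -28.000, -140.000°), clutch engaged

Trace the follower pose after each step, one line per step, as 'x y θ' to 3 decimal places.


15.000 -22.000 -50.000
15.000 -22.000 -50.000
-31.000 -47.000 -167.000
63.000 -62.000 -148.000

step 0: Δleader=(12.000, -13.000, 40.000°), disengaged; cmd=(0,0,0) → follower holds at (15.000, -22.000, -50.000°)
step 1: Δleader=(-22.000, 18.000, -33.000°), disengaged; cmd=(0,0,0) → follower holds at (15.000, -22.000, -50.000°)
step 2: Δleader=(-12.000, -25.000, -29.000°), engaged; cmd=(-46.000, -25.000, -117.000°) → follower=(-31.000, -47.000, -167.000°)
step 3: Δleader=(23.000, -15.000, 5.000°), engaged; cmd=(94.000, -15.000, 19.000°) → follower=(63.000, -62.000, -148.000°)


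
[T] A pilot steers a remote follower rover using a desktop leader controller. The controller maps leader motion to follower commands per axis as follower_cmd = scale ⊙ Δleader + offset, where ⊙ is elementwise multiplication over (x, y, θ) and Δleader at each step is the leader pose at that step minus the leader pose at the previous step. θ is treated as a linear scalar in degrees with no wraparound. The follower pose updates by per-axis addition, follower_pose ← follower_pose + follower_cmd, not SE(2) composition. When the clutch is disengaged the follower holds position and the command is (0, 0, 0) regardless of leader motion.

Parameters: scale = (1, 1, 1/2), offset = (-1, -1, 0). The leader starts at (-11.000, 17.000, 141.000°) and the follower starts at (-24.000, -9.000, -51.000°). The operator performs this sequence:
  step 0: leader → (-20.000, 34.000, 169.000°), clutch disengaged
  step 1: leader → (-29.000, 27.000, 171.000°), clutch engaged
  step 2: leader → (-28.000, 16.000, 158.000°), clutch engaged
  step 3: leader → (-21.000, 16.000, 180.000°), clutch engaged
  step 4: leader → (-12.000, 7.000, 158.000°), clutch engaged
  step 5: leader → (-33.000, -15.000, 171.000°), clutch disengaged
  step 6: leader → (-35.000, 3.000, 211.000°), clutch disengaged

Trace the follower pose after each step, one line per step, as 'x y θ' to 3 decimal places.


step 0: Δleader=(-9.000, 17.000, 28.000°), disengaged; cmd=(0,0,0) → follower holds at (-24.000, -9.000, -51.000°)
step 1: Δleader=(-9.000, -7.000, 2.000°), engaged; cmd=(-10.000, -8.000, 1.000°) → follower=(-34.000, -17.000, -50.000°)
step 2: Δleader=(1.000, -11.000, -13.000°), engaged; cmd=(0.000, -12.000, -6.500°) → follower=(-34.000, -29.000, -56.500°)
step 3: Δleader=(7.000, 0.000, 22.000°), engaged; cmd=(6.000, -1.000, 11.000°) → follower=(-28.000, -30.000, -45.500°)
step 4: Δleader=(9.000, -9.000, -22.000°), engaged; cmd=(8.000, -10.000, -11.000°) → follower=(-20.000, -40.000, -56.500°)
step 5: Δleader=(-21.000, -22.000, 13.000°), disengaged; cmd=(0,0,0) → follower holds at (-20.000, -40.000, -56.500°)
step 6: Δleader=(-2.000, 18.000, 40.000°), disengaged; cmd=(0,0,0) → follower holds at (-20.000, -40.000, -56.500°)

-24.000 -9.000 -51.000
-34.000 -17.000 -50.000
-34.000 -29.000 -56.500
-28.000 -30.000 -45.500
-20.000 -40.000 -56.500
-20.000 -40.000 -56.500
-20.000 -40.000 -56.500


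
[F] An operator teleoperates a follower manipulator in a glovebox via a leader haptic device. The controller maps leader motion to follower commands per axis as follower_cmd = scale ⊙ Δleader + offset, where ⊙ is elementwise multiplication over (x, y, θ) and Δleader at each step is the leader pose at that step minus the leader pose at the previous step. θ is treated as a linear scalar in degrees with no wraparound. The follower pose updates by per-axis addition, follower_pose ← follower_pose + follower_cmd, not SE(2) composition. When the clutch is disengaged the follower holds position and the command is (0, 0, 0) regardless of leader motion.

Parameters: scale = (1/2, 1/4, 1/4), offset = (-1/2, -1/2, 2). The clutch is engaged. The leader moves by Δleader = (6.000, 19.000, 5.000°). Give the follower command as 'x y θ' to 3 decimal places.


2.500 4.250 3.250

axis x: 1/2·6.000 + -1/2 = 2.500
axis y: 1/4·19.000 + -1/2 = 4.250
axis θ: 1/4·5.000 + 2 = 3.250


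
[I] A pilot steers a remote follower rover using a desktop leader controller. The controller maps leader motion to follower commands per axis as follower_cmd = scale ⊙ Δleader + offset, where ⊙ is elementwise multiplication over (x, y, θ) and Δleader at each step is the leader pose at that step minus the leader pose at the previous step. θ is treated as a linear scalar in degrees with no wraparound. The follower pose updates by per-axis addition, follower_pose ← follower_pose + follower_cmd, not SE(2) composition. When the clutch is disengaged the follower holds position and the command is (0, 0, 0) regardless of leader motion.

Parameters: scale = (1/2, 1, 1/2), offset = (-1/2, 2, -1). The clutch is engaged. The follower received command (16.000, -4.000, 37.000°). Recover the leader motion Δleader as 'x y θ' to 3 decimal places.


33.000 -6.000 76.000

axis x: (16.000 − -1/2) / (1/2) = 33.000
axis y: (-4.000 − 2) / (1) = -6.000
axis θ: (37.000 − -1) / (1/2) = 76.000


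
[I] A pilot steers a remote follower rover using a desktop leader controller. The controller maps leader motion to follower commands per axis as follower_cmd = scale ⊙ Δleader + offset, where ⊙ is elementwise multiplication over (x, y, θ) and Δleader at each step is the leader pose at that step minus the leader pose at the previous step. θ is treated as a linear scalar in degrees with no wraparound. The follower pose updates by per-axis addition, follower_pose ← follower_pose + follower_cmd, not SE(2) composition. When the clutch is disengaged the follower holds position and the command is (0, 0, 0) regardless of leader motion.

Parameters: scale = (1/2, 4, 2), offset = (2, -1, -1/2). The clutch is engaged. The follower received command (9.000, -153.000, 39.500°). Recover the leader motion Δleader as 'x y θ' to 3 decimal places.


14.000 -38.000 20.000

axis x: (9.000 − 2) / (1/2) = 14.000
axis y: (-153.000 − -1) / (4) = -38.000
axis θ: (39.500 − -1/2) / (2) = 20.000


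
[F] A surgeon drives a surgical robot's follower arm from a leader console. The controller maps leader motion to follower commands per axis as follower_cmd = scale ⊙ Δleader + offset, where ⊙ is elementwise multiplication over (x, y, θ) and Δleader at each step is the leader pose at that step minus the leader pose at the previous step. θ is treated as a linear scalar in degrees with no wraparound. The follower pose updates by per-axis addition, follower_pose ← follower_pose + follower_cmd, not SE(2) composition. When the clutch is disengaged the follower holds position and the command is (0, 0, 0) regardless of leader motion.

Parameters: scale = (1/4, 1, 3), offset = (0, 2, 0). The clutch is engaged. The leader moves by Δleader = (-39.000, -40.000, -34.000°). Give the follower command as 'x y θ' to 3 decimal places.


-9.750 -38.000 -102.000

axis x: 1/4·-39.000 + 0 = -9.750
axis y: 1·-40.000 + 2 = -38.000
axis θ: 3·-34.000 + 0 = -102.000


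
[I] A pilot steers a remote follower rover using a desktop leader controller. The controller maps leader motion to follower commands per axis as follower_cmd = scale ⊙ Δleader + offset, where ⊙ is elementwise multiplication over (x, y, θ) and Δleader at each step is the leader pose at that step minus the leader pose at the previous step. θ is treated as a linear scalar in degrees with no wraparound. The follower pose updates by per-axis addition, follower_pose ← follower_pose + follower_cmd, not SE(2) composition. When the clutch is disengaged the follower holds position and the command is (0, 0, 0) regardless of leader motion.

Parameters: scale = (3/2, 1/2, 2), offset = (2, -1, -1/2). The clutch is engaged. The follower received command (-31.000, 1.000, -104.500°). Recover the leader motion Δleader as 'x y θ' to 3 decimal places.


axis x: (-31.000 − 2) / (3/2) = -22.000
axis y: (1.000 − -1) / (1/2) = 4.000
axis θ: (-104.500 − -1/2) / (2) = -52.000

-22.000 4.000 -52.000


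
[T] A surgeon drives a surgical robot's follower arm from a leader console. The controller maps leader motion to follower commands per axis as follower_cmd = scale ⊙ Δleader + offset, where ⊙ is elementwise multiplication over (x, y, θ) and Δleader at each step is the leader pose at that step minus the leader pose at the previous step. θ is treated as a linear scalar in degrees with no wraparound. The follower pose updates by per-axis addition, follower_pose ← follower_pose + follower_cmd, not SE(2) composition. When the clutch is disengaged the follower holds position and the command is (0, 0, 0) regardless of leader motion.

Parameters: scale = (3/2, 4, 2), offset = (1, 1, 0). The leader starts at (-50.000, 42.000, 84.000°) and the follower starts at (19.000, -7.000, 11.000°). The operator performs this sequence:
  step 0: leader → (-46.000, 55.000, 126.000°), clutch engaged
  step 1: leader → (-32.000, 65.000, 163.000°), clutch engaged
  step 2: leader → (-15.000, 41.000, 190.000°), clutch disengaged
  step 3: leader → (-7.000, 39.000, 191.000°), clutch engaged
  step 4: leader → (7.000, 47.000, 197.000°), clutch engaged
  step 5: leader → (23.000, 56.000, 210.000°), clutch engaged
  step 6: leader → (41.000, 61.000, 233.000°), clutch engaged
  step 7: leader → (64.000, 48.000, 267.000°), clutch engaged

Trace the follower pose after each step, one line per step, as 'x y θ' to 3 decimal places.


step 0: Δleader=(4.000, 13.000, 42.000°), engaged; cmd=(7.000, 53.000, 84.000°) → follower=(26.000, 46.000, 95.000°)
step 1: Δleader=(14.000, 10.000, 37.000°), engaged; cmd=(22.000, 41.000, 74.000°) → follower=(48.000, 87.000, 169.000°)
step 2: Δleader=(17.000, -24.000, 27.000°), disengaged; cmd=(0,0,0) → follower holds at (48.000, 87.000, 169.000°)
step 3: Δleader=(8.000, -2.000, 1.000°), engaged; cmd=(13.000, -7.000, 2.000°) → follower=(61.000, 80.000, 171.000°)
step 4: Δleader=(14.000, 8.000, 6.000°), engaged; cmd=(22.000, 33.000, 12.000°) → follower=(83.000, 113.000, 183.000°)
step 5: Δleader=(16.000, 9.000, 13.000°), engaged; cmd=(25.000, 37.000, 26.000°) → follower=(108.000, 150.000, 209.000°)
step 6: Δleader=(18.000, 5.000, 23.000°), engaged; cmd=(28.000, 21.000, 46.000°) → follower=(136.000, 171.000, 255.000°)
step 7: Δleader=(23.000, -13.000, 34.000°), engaged; cmd=(35.500, -51.000, 68.000°) → follower=(171.500, 120.000, 323.000°)

26.000 46.000 95.000
48.000 87.000 169.000
48.000 87.000 169.000
61.000 80.000 171.000
83.000 113.000 183.000
108.000 150.000 209.000
136.000 171.000 255.000
171.500 120.000 323.000


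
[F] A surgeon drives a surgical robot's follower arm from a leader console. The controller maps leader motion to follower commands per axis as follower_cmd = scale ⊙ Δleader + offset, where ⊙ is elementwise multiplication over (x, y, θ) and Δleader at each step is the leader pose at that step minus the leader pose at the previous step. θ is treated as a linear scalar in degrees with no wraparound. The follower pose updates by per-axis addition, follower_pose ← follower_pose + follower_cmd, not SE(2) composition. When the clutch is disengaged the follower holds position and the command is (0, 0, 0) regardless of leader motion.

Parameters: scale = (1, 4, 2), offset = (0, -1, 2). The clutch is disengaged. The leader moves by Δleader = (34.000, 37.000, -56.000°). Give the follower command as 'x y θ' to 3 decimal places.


clutch disengaged → follower holds; cmd = (0, 0, 0)

0.000 0.000 0.000


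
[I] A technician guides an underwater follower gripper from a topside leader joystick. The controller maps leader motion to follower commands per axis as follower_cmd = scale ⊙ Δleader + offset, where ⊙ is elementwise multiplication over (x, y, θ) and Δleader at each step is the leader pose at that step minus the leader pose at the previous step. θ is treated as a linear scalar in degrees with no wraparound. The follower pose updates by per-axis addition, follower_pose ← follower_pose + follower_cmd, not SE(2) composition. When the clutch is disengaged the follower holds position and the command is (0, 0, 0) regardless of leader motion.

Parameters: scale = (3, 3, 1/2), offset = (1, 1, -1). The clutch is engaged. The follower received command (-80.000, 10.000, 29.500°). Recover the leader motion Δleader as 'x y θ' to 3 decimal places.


axis x: (-80.000 − 1) / (3) = -27.000
axis y: (10.000 − 1) / (3) = 3.000
axis θ: (29.500 − -1) / (1/2) = 61.000

-27.000 3.000 61.000


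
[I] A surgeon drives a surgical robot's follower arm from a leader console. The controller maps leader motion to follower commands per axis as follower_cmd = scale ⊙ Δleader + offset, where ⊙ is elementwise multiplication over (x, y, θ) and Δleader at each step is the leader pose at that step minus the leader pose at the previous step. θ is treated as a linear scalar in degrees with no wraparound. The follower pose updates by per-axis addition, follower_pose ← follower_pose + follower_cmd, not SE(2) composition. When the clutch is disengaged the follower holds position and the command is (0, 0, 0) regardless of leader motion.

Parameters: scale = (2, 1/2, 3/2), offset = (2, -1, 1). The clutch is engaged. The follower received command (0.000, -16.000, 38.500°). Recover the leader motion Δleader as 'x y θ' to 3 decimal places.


axis x: (0.000 − 2) / (2) = -1.000
axis y: (-16.000 − -1) / (1/2) = -30.000
axis θ: (38.500 − 1) / (3/2) = 25.000

-1.000 -30.000 25.000


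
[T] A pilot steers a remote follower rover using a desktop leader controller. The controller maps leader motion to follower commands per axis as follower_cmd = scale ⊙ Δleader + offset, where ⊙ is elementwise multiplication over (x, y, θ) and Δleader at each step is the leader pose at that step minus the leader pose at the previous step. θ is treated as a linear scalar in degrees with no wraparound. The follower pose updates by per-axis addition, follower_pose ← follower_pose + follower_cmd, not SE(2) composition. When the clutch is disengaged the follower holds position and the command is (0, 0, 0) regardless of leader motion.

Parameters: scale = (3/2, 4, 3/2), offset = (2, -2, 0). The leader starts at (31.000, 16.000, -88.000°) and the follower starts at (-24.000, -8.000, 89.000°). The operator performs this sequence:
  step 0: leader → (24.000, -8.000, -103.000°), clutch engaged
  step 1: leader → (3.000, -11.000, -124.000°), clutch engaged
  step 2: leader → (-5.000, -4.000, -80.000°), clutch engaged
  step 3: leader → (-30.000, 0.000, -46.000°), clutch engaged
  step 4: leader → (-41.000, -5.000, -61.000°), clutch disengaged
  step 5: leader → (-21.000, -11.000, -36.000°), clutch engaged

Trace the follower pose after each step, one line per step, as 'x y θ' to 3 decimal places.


step 0: Δleader=(-7.000, -24.000, -15.000°), engaged; cmd=(-8.500, -98.000, -22.500°) → follower=(-32.500, -106.000, 66.500°)
step 1: Δleader=(-21.000, -3.000, -21.000°), engaged; cmd=(-29.500, -14.000, -31.500°) → follower=(-62.000, -120.000, 35.000°)
step 2: Δleader=(-8.000, 7.000, 44.000°), engaged; cmd=(-10.000, 26.000, 66.000°) → follower=(-72.000, -94.000, 101.000°)
step 3: Δleader=(-25.000, 4.000, 34.000°), engaged; cmd=(-35.500, 14.000, 51.000°) → follower=(-107.500, -80.000, 152.000°)
step 4: Δleader=(-11.000, -5.000, -15.000°), disengaged; cmd=(0,0,0) → follower holds at (-107.500, -80.000, 152.000°)
step 5: Δleader=(20.000, -6.000, 25.000°), engaged; cmd=(32.000, -26.000, 37.500°) → follower=(-75.500, -106.000, 189.500°)

-32.500 -106.000 66.500
-62.000 -120.000 35.000
-72.000 -94.000 101.000
-107.500 -80.000 152.000
-107.500 -80.000 152.000
-75.500 -106.000 189.500


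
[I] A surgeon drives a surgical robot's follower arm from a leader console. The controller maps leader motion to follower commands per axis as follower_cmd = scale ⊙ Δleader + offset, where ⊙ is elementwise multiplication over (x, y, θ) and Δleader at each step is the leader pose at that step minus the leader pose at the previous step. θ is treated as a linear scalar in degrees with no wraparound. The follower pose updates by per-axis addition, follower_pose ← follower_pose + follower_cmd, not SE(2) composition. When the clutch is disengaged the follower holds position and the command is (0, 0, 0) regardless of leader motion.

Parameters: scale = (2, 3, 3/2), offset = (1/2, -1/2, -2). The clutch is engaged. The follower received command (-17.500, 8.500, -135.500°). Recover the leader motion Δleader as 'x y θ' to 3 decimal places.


-9.000 3.000 -89.000

axis x: (-17.500 − 1/2) / (2) = -9.000
axis y: (8.500 − -1/2) / (3) = 3.000
axis θ: (-135.500 − -2) / (3/2) = -89.000


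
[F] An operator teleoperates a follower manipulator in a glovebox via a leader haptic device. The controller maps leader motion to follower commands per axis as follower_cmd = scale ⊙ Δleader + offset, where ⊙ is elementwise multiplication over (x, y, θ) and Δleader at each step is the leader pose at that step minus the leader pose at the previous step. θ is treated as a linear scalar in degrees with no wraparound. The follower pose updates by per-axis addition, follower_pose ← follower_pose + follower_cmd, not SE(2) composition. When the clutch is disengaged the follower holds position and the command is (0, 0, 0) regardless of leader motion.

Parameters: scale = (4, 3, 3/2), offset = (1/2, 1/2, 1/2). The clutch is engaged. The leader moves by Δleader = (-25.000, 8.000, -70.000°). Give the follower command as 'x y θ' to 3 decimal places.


axis x: 4·-25.000 + 1/2 = -99.500
axis y: 3·8.000 + 1/2 = 24.500
axis θ: 3/2·-70.000 + 1/2 = -104.500

-99.500 24.500 -104.500


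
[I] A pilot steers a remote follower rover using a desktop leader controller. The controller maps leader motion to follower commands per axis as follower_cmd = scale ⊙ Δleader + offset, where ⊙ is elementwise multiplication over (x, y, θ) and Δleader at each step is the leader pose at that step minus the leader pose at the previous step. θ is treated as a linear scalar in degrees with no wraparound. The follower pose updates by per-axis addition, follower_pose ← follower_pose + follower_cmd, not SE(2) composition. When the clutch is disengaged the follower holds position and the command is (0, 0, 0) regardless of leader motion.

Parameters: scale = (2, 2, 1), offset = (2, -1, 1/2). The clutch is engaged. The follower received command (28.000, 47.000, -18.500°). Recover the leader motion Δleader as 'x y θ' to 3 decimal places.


13.000 24.000 -19.000

axis x: (28.000 − 2) / (2) = 13.000
axis y: (47.000 − -1) / (2) = 24.000
axis θ: (-18.500 − 1/2) / (1) = -19.000


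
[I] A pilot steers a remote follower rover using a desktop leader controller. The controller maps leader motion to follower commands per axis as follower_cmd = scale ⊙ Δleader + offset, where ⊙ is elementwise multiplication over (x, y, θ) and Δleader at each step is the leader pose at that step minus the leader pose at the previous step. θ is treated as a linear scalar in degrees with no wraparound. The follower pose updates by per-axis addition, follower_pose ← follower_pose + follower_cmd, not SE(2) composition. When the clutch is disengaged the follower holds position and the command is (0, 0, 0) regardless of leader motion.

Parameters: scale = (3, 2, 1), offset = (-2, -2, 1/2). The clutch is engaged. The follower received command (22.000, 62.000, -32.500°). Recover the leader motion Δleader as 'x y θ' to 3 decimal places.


axis x: (22.000 − -2) / (3) = 8.000
axis y: (62.000 − -2) / (2) = 32.000
axis θ: (-32.500 − 1/2) / (1) = -33.000

8.000 32.000 -33.000


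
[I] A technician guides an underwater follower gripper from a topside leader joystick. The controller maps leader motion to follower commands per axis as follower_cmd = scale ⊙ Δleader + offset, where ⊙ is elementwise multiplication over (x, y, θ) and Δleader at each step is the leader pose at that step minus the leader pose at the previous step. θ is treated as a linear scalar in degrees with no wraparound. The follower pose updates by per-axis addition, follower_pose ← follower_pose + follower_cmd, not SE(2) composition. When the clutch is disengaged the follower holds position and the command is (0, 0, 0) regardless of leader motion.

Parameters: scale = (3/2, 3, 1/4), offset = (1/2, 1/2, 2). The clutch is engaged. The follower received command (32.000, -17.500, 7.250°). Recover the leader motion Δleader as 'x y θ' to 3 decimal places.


axis x: (32.000 − 1/2) / (3/2) = 21.000
axis y: (-17.500 − 1/2) / (3) = -6.000
axis θ: (7.250 − 2) / (1/4) = 21.000

21.000 -6.000 21.000


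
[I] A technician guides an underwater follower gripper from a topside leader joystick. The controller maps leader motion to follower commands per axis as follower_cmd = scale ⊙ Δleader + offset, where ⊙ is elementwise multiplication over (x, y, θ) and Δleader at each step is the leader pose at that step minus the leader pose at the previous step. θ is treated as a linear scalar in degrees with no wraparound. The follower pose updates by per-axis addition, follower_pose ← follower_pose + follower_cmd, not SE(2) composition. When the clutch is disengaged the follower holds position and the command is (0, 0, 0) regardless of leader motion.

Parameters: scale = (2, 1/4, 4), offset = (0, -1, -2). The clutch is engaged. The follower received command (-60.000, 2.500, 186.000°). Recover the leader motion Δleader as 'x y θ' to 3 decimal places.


axis x: (-60.000 − 0) / (2) = -30.000
axis y: (2.500 − -1) / (1/4) = 14.000
axis θ: (186.000 − -2) / (4) = 47.000

-30.000 14.000 47.000


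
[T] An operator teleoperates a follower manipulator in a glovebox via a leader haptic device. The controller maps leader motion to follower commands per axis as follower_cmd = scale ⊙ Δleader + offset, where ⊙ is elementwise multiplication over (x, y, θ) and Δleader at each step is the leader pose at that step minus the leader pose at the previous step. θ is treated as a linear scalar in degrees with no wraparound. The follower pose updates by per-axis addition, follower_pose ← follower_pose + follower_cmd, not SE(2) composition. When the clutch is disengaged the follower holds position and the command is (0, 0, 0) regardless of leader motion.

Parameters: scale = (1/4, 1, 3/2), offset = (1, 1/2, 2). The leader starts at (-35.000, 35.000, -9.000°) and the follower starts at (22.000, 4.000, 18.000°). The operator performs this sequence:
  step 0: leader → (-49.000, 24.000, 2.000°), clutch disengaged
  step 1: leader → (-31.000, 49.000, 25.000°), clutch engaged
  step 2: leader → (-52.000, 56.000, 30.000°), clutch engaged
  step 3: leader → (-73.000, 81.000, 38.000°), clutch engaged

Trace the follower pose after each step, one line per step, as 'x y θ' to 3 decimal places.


22.000 4.000 18.000
27.500 29.500 54.500
23.250 37.000 64.000
19.000 62.500 78.000

step 0: Δleader=(-14.000, -11.000, 11.000°), disengaged; cmd=(0,0,0) → follower holds at (22.000, 4.000, 18.000°)
step 1: Δleader=(18.000, 25.000, 23.000°), engaged; cmd=(5.500, 25.500, 36.500°) → follower=(27.500, 29.500, 54.500°)
step 2: Δleader=(-21.000, 7.000, 5.000°), engaged; cmd=(-4.250, 7.500, 9.500°) → follower=(23.250, 37.000, 64.000°)
step 3: Δleader=(-21.000, 25.000, 8.000°), engaged; cmd=(-4.250, 25.500, 14.000°) → follower=(19.000, 62.500, 78.000°)


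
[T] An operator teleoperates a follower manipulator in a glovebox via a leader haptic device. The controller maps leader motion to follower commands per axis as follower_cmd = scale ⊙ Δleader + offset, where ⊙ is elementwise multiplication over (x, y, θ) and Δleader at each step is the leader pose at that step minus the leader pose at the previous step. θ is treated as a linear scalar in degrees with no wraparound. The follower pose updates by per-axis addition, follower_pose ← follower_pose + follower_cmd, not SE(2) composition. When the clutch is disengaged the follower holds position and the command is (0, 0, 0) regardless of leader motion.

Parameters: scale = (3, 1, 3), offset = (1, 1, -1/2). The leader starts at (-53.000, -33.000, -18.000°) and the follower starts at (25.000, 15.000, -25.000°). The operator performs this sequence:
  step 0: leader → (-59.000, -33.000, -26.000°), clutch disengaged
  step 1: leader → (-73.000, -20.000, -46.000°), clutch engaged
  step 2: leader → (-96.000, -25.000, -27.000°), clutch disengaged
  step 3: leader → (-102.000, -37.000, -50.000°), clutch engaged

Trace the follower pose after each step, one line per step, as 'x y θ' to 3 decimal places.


25.000 15.000 -25.000
-16.000 29.000 -85.500
-16.000 29.000 -85.500
-33.000 18.000 -155.000

step 0: Δleader=(-6.000, 0.000, -8.000°), disengaged; cmd=(0,0,0) → follower holds at (25.000, 15.000, -25.000°)
step 1: Δleader=(-14.000, 13.000, -20.000°), engaged; cmd=(-41.000, 14.000, -60.500°) → follower=(-16.000, 29.000, -85.500°)
step 2: Δleader=(-23.000, -5.000, 19.000°), disengaged; cmd=(0,0,0) → follower holds at (-16.000, 29.000, -85.500°)
step 3: Δleader=(-6.000, -12.000, -23.000°), engaged; cmd=(-17.000, -11.000, -69.500°) → follower=(-33.000, 18.000, -155.000°)


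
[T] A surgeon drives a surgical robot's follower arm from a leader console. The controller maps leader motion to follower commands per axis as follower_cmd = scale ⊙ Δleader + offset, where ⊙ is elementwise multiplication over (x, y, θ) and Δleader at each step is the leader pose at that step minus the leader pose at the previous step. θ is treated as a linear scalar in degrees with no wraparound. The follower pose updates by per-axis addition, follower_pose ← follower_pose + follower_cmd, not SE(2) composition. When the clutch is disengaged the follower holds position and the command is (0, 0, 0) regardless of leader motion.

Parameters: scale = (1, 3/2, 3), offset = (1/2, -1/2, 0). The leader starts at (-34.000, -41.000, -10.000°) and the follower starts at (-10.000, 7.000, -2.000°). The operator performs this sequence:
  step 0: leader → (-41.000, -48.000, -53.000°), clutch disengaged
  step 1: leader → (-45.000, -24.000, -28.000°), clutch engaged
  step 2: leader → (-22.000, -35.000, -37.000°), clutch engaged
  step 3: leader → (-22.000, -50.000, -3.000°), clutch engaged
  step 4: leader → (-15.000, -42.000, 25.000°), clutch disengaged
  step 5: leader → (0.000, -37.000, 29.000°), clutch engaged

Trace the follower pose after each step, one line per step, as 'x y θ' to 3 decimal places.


-10.000 7.000 -2.000
-13.500 42.500 73.000
10.000 25.500 46.000
10.500 2.500 148.000
10.500 2.500 148.000
26.000 9.500 160.000

step 0: Δleader=(-7.000, -7.000, -43.000°), disengaged; cmd=(0,0,0) → follower holds at (-10.000, 7.000, -2.000°)
step 1: Δleader=(-4.000, 24.000, 25.000°), engaged; cmd=(-3.500, 35.500, 75.000°) → follower=(-13.500, 42.500, 73.000°)
step 2: Δleader=(23.000, -11.000, -9.000°), engaged; cmd=(23.500, -17.000, -27.000°) → follower=(10.000, 25.500, 46.000°)
step 3: Δleader=(0.000, -15.000, 34.000°), engaged; cmd=(0.500, -23.000, 102.000°) → follower=(10.500, 2.500, 148.000°)
step 4: Δleader=(7.000, 8.000, 28.000°), disengaged; cmd=(0,0,0) → follower holds at (10.500, 2.500, 148.000°)
step 5: Δleader=(15.000, 5.000, 4.000°), engaged; cmd=(15.500, 7.000, 12.000°) → follower=(26.000, 9.500, 160.000°)


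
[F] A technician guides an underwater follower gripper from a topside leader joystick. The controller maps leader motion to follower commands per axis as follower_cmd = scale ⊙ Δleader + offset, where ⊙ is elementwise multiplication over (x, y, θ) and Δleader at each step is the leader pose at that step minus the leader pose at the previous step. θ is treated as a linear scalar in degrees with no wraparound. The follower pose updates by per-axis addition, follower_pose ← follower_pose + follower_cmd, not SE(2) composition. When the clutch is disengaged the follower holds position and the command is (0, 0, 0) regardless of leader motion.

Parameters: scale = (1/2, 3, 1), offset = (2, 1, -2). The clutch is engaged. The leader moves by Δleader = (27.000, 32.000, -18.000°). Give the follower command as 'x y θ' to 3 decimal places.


axis x: 1/2·27.000 + 2 = 15.500
axis y: 3·32.000 + 1 = 97.000
axis θ: 1·-18.000 + -2 = -20.000

15.500 97.000 -20.000
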